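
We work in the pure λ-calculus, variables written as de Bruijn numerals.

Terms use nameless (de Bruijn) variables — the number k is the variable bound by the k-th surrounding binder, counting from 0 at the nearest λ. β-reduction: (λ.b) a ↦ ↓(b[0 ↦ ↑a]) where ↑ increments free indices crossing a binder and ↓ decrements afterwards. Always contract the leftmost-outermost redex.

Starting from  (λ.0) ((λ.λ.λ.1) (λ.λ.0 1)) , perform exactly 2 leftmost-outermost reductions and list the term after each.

Answer: after 2 steps: λ.λ.1

Working:
  start: (λ.0) ((λ.λ.λ.1) (λ.λ.0 1))
  step 1: (λ.λ.λ.1) (λ.λ.0 1)
  step 2: λ.λ.1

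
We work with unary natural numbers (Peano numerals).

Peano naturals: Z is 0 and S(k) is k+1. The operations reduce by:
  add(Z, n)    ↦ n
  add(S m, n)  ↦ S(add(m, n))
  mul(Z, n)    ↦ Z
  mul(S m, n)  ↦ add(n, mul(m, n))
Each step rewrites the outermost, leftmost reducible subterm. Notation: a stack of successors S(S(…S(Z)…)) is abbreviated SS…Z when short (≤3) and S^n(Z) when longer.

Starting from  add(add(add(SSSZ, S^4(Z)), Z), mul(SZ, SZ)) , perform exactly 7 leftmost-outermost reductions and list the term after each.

Answer: after 7 steps: S(S(add(add(S(add(Z, S^4(Z))), Z), mul(SZ, SZ))))

Working:
  start: add(add(add(SSSZ, S^4(Z)), Z), mul(SZ, SZ))
  [1] add(add(S(add(SSZ, S^4(Z))), Z), mul(SZ, SZ))
  [2] add(S(add(add(SSZ, S^4(Z)), Z)), mul(SZ, SZ))
  [3] S(add(add(add(SSZ, S^4(Z)), Z), mul(SZ, SZ)))
  [4] S(add(add(S(add(SZ, S^4(Z))), Z), mul(SZ, SZ)))
  [5] S(add(S(add(add(SZ, S^4(Z)), Z)), mul(SZ, SZ)))
  [6] S(S(add(add(add(SZ, S^4(Z)), Z), mul(SZ, SZ))))
  [7] S(S(add(add(S(add(Z, S^4(Z))), Z), mul(SZ, SZ))))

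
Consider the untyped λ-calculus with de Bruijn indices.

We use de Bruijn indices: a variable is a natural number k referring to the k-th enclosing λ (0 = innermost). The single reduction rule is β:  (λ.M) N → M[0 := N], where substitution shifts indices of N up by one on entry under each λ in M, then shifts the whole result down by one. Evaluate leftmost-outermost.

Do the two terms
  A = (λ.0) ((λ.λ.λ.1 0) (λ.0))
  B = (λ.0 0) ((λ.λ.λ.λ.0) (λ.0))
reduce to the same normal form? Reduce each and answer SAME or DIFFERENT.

Term A:
  start: (λ.0) ((λ.λ.λ.1 0) (λ.0))
  step 1: (λ.λ.λ.1 0) (λ.0)
  step 2: λ.λ.1 0

Term B:
  start: (λ.0 0) ((λ.λ.λ.λ.0) (λ.0))
  step 1: (λ.λ.λ.λ.0) (λ.0) ((λ.λ.λ.λ.0) (λ.0))
  step 2: (λ.λ.λ.0) ((λ.λ.λ.λ.0) (λ.0))
  step 3: λ.λ.0

Answer: DIFFERENT — A ⇓ λ.λ.1 0, B ⇓ λ.λ.0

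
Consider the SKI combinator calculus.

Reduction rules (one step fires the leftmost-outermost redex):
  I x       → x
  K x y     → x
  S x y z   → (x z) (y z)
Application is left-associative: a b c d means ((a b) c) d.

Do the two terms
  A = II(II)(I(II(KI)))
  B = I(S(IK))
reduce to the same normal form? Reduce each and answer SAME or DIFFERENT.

Answer: DIFFERENT — A ⇓ KI, B ⇓ SK

Derivation:
Term A:
  start: II(II)(I(II(KI)))
  →1  I(II)(I(II(KI)))
  →2  II(I(II(KI)))
  →3  I(I(II(KI)))
  →4  I(II(KI))
  →5  II(KI)
  →6  I(KI)
  →7  KI

Term B:
  start: I(S(IK))
  →1  S(IK)
  →2  SK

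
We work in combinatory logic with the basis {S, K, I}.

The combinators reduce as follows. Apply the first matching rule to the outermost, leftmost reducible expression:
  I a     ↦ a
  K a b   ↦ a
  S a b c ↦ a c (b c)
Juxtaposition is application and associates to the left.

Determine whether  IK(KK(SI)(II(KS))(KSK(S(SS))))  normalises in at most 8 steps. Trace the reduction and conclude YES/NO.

  start: IK(KK(SI)(II(KS))(KSK(S(SS))))
  step 1: K(KK(SI)(II(KS))(KSK(S(SS))))
  step 2: K(K(II(KS))(KSK(S(SS))))
  step 3: K(II(KS))
  step 4: K(I(KS))
  step 5: K(KS)

Answer: YES — reaches normal form K(KS) in 5 ≤ 8 steps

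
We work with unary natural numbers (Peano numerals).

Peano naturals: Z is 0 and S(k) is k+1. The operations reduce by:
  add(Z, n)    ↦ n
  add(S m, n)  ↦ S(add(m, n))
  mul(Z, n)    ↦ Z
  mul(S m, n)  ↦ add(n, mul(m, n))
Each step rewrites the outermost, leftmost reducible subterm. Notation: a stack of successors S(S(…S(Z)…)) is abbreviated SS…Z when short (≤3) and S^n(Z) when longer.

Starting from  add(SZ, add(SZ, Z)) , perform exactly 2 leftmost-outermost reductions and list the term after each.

Answer: after 2 steps: S(add(SZ, Z))

Working:
  start: add(SZ, add(SZ, Z))
  [1] S(add(Z, add(SZ, Z)))
  [2] S(add(SZ, Z))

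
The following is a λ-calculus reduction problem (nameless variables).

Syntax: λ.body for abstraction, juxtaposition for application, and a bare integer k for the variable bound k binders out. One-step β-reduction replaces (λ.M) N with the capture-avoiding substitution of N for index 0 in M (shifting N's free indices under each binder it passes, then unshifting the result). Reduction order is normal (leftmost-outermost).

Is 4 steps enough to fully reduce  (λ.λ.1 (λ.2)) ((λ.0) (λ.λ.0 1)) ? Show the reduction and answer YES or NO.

  start: (λ.λ.1 (λ.2)) ((λ.0) (λ.λ.0 1))
  →1  λ.(λ.0) (λ.λ.0 1) (λ.(λ.0) (λ.λ.0 1))
  →2  λ.(λ.λ.0 1) (λ.(λ.0) (λ.λ.0 1))
  →3  λ.λ.0 (λ.(λ.0) (λ.λ.0 1))
  →4  λ.λ.0 (λ.λ.λ.0 1)

Answer: YES — reaches normal form λ.λ.0 (λ.λ.λ.0 1) in 4 ≤ 4 steps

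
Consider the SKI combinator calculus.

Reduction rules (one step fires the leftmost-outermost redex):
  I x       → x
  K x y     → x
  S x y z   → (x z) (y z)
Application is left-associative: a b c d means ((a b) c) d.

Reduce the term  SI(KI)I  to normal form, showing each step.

  start: SI(KI)I
  [1] II(KII)
  [2] I(KII)
  [3] KII
  [4] I

Answer: normal form = I  (in 4 steps)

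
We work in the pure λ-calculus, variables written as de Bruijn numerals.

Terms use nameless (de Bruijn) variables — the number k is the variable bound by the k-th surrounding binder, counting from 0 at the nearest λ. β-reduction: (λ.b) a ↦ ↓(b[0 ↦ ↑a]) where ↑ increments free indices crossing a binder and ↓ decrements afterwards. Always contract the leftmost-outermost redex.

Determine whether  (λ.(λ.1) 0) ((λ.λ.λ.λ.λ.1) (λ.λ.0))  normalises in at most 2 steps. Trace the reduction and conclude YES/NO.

  start: (λ.(λ.1) 0) ((λ.λ.λ.λ.λ.1) (λ.λ.0))
  →1  (λ.(λ.λ.λ.λ.λ.1) (λ.λ.0)) ((λ.λ.λ.λ.λ.1) (λ.λ.0))
  →2  (λ.λ.λ.λ.λ.1) (λ.λ.0)

Answer: NO — after 2 steps the term is (λ.λ.λ.λ.λ.1) (λ.λ.0), not yet normal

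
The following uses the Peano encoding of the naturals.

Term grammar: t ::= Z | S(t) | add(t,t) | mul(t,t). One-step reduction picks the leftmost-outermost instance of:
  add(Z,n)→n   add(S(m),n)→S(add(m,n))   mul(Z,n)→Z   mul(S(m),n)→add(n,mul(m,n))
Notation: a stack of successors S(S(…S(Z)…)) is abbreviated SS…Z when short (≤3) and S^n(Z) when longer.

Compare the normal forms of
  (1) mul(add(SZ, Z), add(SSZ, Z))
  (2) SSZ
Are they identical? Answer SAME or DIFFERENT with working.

Term A:
  start: mul(add(SZ, Z), add(SSZ, Z))
  [1] mul(S(add(Z, Z)), add(SSZ, Z))
  [2] add(add(SSZ, Z), mul(add(Z, Z), add(SSZ, Z)))
  [3] add(S(add(SZ, Z)), mul(add(Z, Z), add(SSZ, Z)))
  [4] S(add(add(SZ, Z), mul(add(Z, Z), add(SSZ, Z))))
  [5] S(add(S(add(Z, Z)), mul(add(Z, Z), add(SSZ, Z))))
  [6] S(S(add(add(Z, Z), mul(add(Z, Z), add(SSZ, Z)))))
  [7] S(S(add(Z, mul(add(Z, Z), add(SSZ, Z)))))
  [8] S(S(mul(add(Z, Z), add(SSZ, Z))))
  [9] S(S(mul(Z, add(SSZ, Z))))
  [10] SSZ

Term B:
  start: SSZ

Answer: SAME — A ⇓ SSZ, B ⇓ SSZ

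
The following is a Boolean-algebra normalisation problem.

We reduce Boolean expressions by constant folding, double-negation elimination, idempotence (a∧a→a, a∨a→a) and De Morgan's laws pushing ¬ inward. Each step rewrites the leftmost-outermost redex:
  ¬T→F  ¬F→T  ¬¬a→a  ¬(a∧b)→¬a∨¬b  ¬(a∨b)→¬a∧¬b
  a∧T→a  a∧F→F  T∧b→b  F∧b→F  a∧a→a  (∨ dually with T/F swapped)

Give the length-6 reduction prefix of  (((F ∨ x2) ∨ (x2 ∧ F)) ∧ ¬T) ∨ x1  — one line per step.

  start: (((F ∨ x2) ∨ (x2 ∧ F)) ∧ ¬T) ∨ x1
  [1] ((x2 ∨ (x2 ∧ F)) ∧ ¬T) ∨ x1
  [2] ((x2 ∨ F) ∧ ¬T) ∨ x1
  [3] (x2 ∧ ¬T) ∨ x1
  [4] (x2 ∧ F) ∨ x1
  [5] F ∨ x1
  [6] x1

Answer: after 6 steps: x1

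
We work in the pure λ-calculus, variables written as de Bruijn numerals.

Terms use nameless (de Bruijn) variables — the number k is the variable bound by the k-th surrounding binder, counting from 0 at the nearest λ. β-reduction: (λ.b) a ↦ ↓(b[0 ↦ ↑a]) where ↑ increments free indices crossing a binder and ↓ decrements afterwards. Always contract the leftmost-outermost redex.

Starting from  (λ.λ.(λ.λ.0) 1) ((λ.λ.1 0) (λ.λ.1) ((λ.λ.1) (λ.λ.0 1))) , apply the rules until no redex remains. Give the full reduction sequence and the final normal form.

Answer: normal form = λ.λ.0  (in 2 steps)

Derivation:
  start: (λ.λ.(λ.λ.0) 1) ((λ.λ.1 0) (λ.λ.1) ((λ.λ.1) (λ.λ.0 1)))
  step 1: λ.(λ.λ.0) ((λ.λ.1 0) (λ.λ.1) ((λ.λ.1) (λ.λ.0 1)))
  step 2: λ.λ.0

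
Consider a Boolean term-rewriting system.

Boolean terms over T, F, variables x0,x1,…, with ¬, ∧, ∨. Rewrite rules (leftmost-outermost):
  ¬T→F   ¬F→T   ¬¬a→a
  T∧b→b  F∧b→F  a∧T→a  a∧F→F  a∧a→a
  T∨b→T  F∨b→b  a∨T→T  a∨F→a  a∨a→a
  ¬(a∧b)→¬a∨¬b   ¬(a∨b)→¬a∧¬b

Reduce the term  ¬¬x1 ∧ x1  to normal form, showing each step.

Answer: normal form = x1  (in 2 steps)

Reduction:
  start: ¬¬x1 ∧ x1
  [1] x1 ∧ x1
  [2] x1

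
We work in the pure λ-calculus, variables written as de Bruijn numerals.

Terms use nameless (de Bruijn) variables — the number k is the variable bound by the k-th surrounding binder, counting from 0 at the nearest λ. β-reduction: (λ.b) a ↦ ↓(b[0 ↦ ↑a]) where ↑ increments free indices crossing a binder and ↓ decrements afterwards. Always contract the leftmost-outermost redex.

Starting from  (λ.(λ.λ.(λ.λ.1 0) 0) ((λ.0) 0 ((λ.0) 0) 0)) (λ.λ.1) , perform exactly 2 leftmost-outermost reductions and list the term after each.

Answer: after 2 steps: λ.(λ.λ.1 0) 0

Working:
  start: (λ.(λ.λ.(λ.λ.1 0) 0) ((λ.0) 0 ((λ.0) 0) 0)) (λ.λ.1)
  step 1: (λ.λ.(λ.λ.1 0) 0) ((λ.0) (λ.λ.1) ((λ.0) (λ.λ.1)) (λ.λ.1))
  step 2: λ.(λ.λ.1 0) 0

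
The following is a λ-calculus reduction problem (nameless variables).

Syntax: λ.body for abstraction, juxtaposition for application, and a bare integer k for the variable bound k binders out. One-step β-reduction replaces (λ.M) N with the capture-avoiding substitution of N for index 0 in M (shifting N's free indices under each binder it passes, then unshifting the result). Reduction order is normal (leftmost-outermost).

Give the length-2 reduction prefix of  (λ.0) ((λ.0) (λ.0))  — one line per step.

  start: (λ.0) ((λ.0) (λ.0))
  →1  (λ.0) (λ.0)
  →2  λ.0

Answer: after 2 steps: λ.0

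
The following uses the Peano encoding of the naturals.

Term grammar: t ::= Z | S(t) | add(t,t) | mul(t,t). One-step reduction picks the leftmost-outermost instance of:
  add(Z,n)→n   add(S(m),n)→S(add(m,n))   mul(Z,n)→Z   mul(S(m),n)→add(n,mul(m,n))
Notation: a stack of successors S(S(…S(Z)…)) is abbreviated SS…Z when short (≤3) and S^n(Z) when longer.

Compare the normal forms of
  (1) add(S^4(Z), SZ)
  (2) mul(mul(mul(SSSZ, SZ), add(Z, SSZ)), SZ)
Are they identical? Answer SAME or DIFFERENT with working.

Term A:
  start: add(S^4(Z), SZ)
  →1  S(add(SSSZ, SZ))
  →2  S(S(add(SSZ, SZ)))
  →3  S(S(S(add(SZ, SZ))))
  →4  S(S(S(S(add(Z, SZ)))))
  →5  S^5(Z)

Term B:
  start: mul(mul(mul(SSSZ, SZ), add(Z, SSZ)), SZ)
  →1  mul(mul(add(SZ, mul(SSZ, SZ)), add(Z, SSZ)), SZ)
  →2  mul(mul(S(add(Z, mul(SSZ, SZ))), add(Z, SSZ)), SZ)
  →3  mul(add(add(Z, SSZ), mul(add(Z, mul(SSZ, SZ)), add(Z, SSZ))), SZ)
  →4  mul(add(SSZ, mul(add(Z, mul(SSZ, SZ)), add(Z, SSZ))), SZ)
  →5  mul(S(add(SZ, mul(add(Z, mul(SSZ, SZ)), add(Z, SSZ)))), SZ)
  →6  add(SZ, mul(add(SZ, mul(add(Z, mul(SSZ, SZ)), add(Z, SSZ))), SZ))
  →7  S(add(Z, mul(add(SZ, mul(add(Z, mul(SSZ, SZ)), add(Z, SSZ))), SZ)))
  →8  S(mul(add(SZ, mul(add(Z, mul(SSZ, SZ)), add(Z, SSZ))), SZ))
  →9  S(mul(S(add(Z, mul(add(Z, mul(SSZ, SZ)), add(Z, SSZ)))), SZ))
  →10  S(add(SZ, mul(add(Z, mul(add(Z, mul(SSZ, SZ)), add(Z, SSZ))), SZ)))
  →11  S(S(add(Z, mul(add(Z, mul(add(Z, mul(SSZ, SZ)), add(Z, SSZ))), SZ))))
  →12  S(S(mul(add(Z, mul(add(Z, mul(SSZ, SZ)), add(Z, SSZ))), SZ)))
  →13  S(S(mul(mul(add(Z, mul(SSZ, SZ)), add(Z, SSZ)), SZ)))
  →14  S(S(mul(mul(mul(SSZ, SZ), add(Z, SSZ)), SZ)))
  →15  S(S(mul(mul(add(SZ, mul(SZ, SZ)), add(Z, SSZ)), SZ)))
  →16  S(S(mul(mul(S(add(Z, mul(SZ, SZ))), add(Z, SSZ)), SZ)))
  →17  S(S(mul(add(add(Z, SSZ), mul(add(Z, mul(SZ, SZ)), add(Z, SSZ))), SZ)))
  →18  S(S(mul(add(SSZ, mul(add(Z, mul(SZ, SZ)), add(Z, SSZ))), SZ)))
  →19  S(S(mul(S(add(SZ, mul(add(Z, mul(SZ, SZ)), add(Z, SSZ)))), SZ)))
  →20  S(S(add(SZ, mul(add(SZ, mul(add(Z, mul(SZ, SZ)), add(Z, SSZ))), SZ))))
  →21  S(S(S(add(Z, mul(add(SZ, mul(add(Z, mul(SZ, SZ)), add(Z, SSZ))), SZ)))))
  →22  S(S(S(mul(add(SZ, mul(add(Z, mul(SZ, SZ)), add(Z, SSZ))), SZ))))
  →23  S(S(S(mul(S(add(Z, mul(add(Z, mul(SZ, SZ)), add(Z, SSZ)))), SZ))))
  →24  S(S(S(add(SZ, mul(add(Z, mul(add(Z, mul(SZ, SZ)), add(Z, SSZ))), SZ)))))
  →25  S(S(S(S(add(Z, mul(add(Z, mul(add(Z, mul(SZ, SZ)), add(Z, SSZ))), SZ))))))
  →26  S(S(S(S(mul(add(Z, mul(add(Z, mul(SZ, SZ)), add(Z, SSZ))), SZ)))))
  →27  S(S(S(S(mul(mul(add(Z, mul(SZ, SZ)), add(Z, SSZ)), SZ)))))
  →28  S(S(S(S(mul(mul(mul(SZ, SZ), add(Z, SSZ)), SZ)))))
  →29  S(S(S(S(mul(mul(add(SZ, mul(Z, SZ)), add(Z, SSZ)), SZ)))))
  →30  S(S(S(S(mul(mul(S(add(Z, mul(Z, SZ))), add(Z, SSZ)), SZ)))))
  →31  S(S(S(S(mul(add(add(Z, SSZ), mul(add(Z, mul(Z, SZ)), add(Z, SSZ))), SZ)))))
  →32  S(S(S(S(mul(add(SSZ, mul(add(Z, mul(Z, SZ)), add(Z, SSZ))), SZ)))))
  →33  S(S(S(S(mul(S(add(SZ, mul(add(Z, mul(Z, SZ)), add(Z, SSZ)))), SZ)))))
  →34  S(S(S(S(add(SZ, mul(add(SZ, mul(add(Z, mul(Z, SZ)), add(Z, SSZ))), SZ))))))
  →35  S(S(S(S(S(add(Z, mul(add(SZ, mul(add(Z, mul(Z, SZ)), add(Z, SSZ))), SZ)))))))
  →36  S(S(S(S(S(mul(add(SZ, mul(add(Z, mul(Z, SZ)), add(Z, SSZ))), SZ))))))
  →37  S(S(S(S(S(mul(S(add(Z, mul(add(Z, mul(Z, SZ)), add(Z, SSZ)))), SZ))))))
  →38  S(S(S(S(S(add(SZ, mul(add(Z, mul(add(Z, mul(Z, SZ)), add(Z, SSZ))), SZ)))))))
  →39  S(S(S(S(S(S(add(Z, mul(add(Z, mul(add(Z, mul(Z, SZ)), add(Z, SSZ))), SZ))))))))
  →40  S(S(S(S(S(S(mul(add(Z, mul(add(Z, mul(Z, SZ)), add(Z, SSZ))), SZ)))))))
  →41  S(S(S(S(S(S(mul(mul(add(Z, mul(Z, SZ)), add(Z, SSZ)), SZ)))))))
  →42  S(S(S(S(S(S(mul(mul(mul(Z, SZ), add(Z, SSZ)), SZ)))))))
  →43  S(S(S(S(S(S(mul(mul(Z, add(Z, SSZ)), SZ)))))))
  →44  S(S(S(S(S(S(mul(Z, SZ)))))))
  →45  S^6(Z)

Answer: DIFFERENT — A ⇓ S^5(Z), B ⇓ S^6(Z)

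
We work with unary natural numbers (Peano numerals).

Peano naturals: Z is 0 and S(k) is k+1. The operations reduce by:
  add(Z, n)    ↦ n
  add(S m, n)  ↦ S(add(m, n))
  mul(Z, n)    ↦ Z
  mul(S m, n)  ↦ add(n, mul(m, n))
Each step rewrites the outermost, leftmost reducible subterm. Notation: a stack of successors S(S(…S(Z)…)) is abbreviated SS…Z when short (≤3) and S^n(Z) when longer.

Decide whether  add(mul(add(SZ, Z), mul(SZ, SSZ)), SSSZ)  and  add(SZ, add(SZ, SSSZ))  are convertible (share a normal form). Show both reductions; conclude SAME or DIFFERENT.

Answer: SAME — A ⇓ S^5(Z), B ⇓ S^5(Z)

Working:
Term A:
  start: add(mul(add(SZ, Z), mul(SZ, SSZ)), SSSZ)
  [1] add(mul(S(add(Z, Z)), mul(SZ, SSZ)), SSSZ)
  [2] add(add(mul(SZ, SSZ), mul(add(Z, Z), mul(SZ, SSZ))), SSSZ)
  [3] add(add(add(SSZ, mul(Z, SSZ)), mul(add(Z, Z), mul(SZ, SSZ))), SSSZ)
  [4] add(add(S(add(SZ, mul(Z, SSZ))), mul(add(Z, Z), mul(SZ, SSZ))), SSSZ)
  [5] add(S(add(add(SZ, mul(Z, SSZ)), mul(add(Z, Z), mul(SZ, SSZ)))), SSSZ)
  [6] S(add(add(add(SZ, mul(Z, SSZ)), mul(add(Z, Z), mul(SZ, SSZ))), SSSZ))
  [7] S(add(add(S(add(Z, mul(Z, SSZ))), mul(add(Z, Z), mul(SZ, SSZ))), SSSZ))
  [8] S(add(S(add(add(Z, mul(Z, SSZ)), mul(add(Z, Z), mul(SZ, SSZ)))), SSSZ))
  [9] S(S(add(add(add(Z, mul(Z, SSZ)), mul(add(Z, Z), mul(SZ, SSZ))), SSSZ)))
  [10] S(S(add(add(mul(Z, SSZ), mul(add(Z, Z), mul(SZ, SSZ))), SSSZ)))
  [11] S(S(add(add(Z, mul(add(Z, Z), mul(SZ, SSZ))), SSSZ)))
  [12] S(S(add(mul(add(Z, Z), mul(SZ, SSZ)), SSSZ)))
  [13] S(S(add(mul(Z, mul(SZ, SSZ)), SSSZ)))
  [14] S(S(add(Z, SSSZ)))
  [15] S^5(Z)

Term B:
  start: add(SZ, add(SZ, SSSZ))
  [1] S(add(Z, add(SZ, SSSZ)))
  [2] S(add(SZ, SSSZ))
  [3] S(S(add(Z, SSSZ)))
  [4] S^5(Z)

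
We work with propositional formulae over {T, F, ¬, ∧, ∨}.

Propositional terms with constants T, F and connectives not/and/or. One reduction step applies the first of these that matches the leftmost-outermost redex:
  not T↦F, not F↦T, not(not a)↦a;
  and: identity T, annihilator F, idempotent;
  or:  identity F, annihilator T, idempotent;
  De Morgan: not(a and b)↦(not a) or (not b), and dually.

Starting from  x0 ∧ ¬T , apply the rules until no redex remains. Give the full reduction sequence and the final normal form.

Answer: normal form = F  (in 2 steps)

Derivation:
  start: x0 ∧ ¬T
  →1  x0 ∧ F
  →2  F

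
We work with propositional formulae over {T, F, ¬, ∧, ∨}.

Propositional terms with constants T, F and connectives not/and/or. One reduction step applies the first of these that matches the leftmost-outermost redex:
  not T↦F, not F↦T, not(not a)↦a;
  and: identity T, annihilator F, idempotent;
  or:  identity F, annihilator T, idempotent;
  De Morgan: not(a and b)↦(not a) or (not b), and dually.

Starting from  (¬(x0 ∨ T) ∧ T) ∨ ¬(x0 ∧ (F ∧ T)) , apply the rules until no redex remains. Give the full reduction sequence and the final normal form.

Answer: normal form = T  (in 10 steps)

Working:
  start: (¬(x0 ∨ T) ∧ T) ∨ ¬(x0 ∧ (F ∧ T))
  step 1: ¬(x0 ∨ T) ∨ ¬(x0 ∧ (F ∧ T))
  step 2: (¬x0 ∧ ¬T) ∨ ¬(x0 ∧ (F ∧ T))
  step 3: (¬x0 ∧ F) ∨ ¬(x0 ∧ (F ∧ T))
  step 4: F ∨ ¬(x0 ∧ (F ∧ T))
  step 5: ¬(x0 ∧ (F ∧ T))
  step 6: ¬x0 ∨ ¬(F ∧ T)
  step 7: ¬x0 ∨ (¬F ∨ ¬T)
  step 8: ¬x0 ∨ (T ∨ ¬T)
  step 9: ¬x0 ∨ T
  step 10: T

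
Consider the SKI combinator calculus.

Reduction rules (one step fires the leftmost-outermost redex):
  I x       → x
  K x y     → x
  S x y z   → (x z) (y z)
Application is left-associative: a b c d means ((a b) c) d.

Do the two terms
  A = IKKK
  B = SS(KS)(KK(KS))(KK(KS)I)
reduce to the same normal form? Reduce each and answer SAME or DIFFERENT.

Answer: DIFFERENT — A ⇓ K, B ⇓ KI

Reduction:
Term A:
  start: IKKK
  →1  KKK
  →2  K

Term B:
  start: SS(KS)(KK(KS))(KK(KS)I)
  →1  S(KK(KS))(KS(KK(KS)))(KK(KS)I)
  →2  KK(KS)(KK(KS)I)(KS(KK(KS))(KK(KS)I))
  →3  K(KK(KS)I)(KS(KK(KS))(KK(KS)I))
  →4  KK(KS)I
  →5  KI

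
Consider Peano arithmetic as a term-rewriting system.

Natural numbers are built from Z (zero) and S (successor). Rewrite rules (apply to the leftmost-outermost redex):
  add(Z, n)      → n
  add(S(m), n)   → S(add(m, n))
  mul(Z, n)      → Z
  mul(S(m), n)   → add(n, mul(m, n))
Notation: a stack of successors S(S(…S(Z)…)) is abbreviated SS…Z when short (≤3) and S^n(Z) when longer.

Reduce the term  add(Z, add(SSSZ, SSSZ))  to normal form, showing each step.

Answer: normal form = S^6(Z)  (in 5 steps)

Derivation:
  start: add(Z, add(SSSZ, SSSZ))
  →1  add(SSSZ, SSSZ)
  →2  S(add(SSZ, SSSZ))
  →3  S(S(add(SZ, SSSZ)))
  →4  S(S(S(add(Z, SSSZ))))
  →5  S^6(Z)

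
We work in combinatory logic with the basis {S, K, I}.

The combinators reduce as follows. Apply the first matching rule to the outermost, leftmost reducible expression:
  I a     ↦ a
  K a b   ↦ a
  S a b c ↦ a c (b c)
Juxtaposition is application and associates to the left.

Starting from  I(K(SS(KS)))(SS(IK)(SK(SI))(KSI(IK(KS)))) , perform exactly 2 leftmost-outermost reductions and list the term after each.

  start: I(K(SS(KS)))(SS(IK)(SK(SI))(KSI(IK(KS))))
  step 1: K(SS(KS))(SS(IK)(SK(SI))(KSI(IK(KS))))
  step 2: SS(KS)

Answer: after 2 steps: SS(KS)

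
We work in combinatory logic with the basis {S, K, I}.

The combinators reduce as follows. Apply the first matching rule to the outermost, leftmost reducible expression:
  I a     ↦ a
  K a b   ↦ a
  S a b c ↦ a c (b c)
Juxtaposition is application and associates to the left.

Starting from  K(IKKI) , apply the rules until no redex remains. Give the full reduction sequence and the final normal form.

Answer: normal form = KK  (in 2 steps)

Reduction:
  start: K(IKKI)
  [1] K(KKI)
  [2] KK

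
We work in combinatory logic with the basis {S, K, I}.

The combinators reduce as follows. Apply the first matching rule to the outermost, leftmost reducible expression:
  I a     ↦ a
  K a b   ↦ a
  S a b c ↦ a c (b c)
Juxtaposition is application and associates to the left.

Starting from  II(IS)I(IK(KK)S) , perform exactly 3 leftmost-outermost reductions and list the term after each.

  start: II(IS)I(IK(KK)S)
  step 1: I(IS)I(IK(KK)S)
  step 2: ISI(IK(KK)S)
  step 3: SI(IK(KK)S)

Answer: after 3 steps: SI(IK(KK)S)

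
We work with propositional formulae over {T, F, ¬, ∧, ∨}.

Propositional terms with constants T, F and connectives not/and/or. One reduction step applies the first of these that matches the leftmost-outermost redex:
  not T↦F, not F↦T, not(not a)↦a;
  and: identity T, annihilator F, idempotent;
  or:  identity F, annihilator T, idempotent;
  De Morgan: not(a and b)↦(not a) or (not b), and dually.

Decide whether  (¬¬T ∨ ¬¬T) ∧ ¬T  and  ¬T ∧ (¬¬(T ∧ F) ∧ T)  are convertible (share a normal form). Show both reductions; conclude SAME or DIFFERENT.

Answer: SAME — A ⇓ F, B ⇓ F

Reduction:
Term A:
  start: (¬¬T ∨ ¬¬T) ∧ ¬T
  step 1: ¬¬T ∧ ¬T
  step 2: T ∧ ¬T
  step 3: ¬T
  step 4: F

Term B:
  start: ¬T ∧ (¬¬(T ∧ F) ∧ T)
  step 1: F ∧ (¬¬(T ∧ F) ∧ T)
  step 2: F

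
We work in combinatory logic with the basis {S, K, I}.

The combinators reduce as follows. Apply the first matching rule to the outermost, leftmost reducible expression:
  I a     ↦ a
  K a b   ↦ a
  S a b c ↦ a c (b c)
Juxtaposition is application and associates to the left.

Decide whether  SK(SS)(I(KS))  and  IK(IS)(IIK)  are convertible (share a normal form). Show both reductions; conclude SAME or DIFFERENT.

Term A:
  start: SK(SS)(I(KS))
  →1  K(I(KS))(SS(I(KS)))
  →2  I(KS)
  →3  KS

Term B:
  start: IK(IS)(IIK)
  →1  K(IS)(IIK)
  →2  IS
  →3  S

Answer: DIFFERENT — A ⇓ KS, B ⇓ S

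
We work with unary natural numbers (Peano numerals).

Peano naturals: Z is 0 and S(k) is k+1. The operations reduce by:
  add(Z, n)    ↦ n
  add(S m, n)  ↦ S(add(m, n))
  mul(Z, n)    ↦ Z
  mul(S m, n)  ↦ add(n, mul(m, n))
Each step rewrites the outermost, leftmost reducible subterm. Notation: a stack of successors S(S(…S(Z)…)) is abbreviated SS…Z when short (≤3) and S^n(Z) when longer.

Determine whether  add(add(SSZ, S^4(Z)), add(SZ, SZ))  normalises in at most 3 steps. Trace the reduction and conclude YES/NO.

Answer: NO — after 3 steps the term is S(add(S(add(Z, S^4(Z))), add(SZ, SZ))), not yet normal

Derivation:
  start: add(add(SSZ, S^4(Z)), add(SZ, SZ))
  step 1: add(S(add(SZ, S^4(Z))), add(SZ, SZ))
  step 2: S(add(add(SZ, S^4(Z)), add(SZ, SZ)))
  step 3: S(add(S(add(Z, S^4(Z))), add(SZ, SZ)))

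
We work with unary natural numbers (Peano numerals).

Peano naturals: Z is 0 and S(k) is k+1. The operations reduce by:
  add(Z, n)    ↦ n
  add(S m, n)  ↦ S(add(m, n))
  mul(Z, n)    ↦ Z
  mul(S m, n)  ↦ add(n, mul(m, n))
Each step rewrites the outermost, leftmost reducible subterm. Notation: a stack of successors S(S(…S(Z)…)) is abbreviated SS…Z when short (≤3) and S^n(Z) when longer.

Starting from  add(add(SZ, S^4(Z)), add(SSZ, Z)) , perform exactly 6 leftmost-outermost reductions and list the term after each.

  start: add(add(SZ, S^4(Z)), add(SSZ, Z))
  step 1: add(S(add(Z, S^4(Z))), add(SSZ, Z))
  step 2: S(add(add(Z, S^4(Z)), add(SSZ, Z)))
  step 3: S(add(S^4(Z), add(SSZ, Z)))
  step 4: S(S(add(SSSZ, add(SSZ, Z))))
  step 5: S(S(S(add(SSZ, add(SSZ, Z)))))
  step 6: S(S(S(S(add(SZ, add(SSZ, Z))))))

Answer: after 6 steps: S(S(S(S(add(SZ, add(SSZ, Z))))))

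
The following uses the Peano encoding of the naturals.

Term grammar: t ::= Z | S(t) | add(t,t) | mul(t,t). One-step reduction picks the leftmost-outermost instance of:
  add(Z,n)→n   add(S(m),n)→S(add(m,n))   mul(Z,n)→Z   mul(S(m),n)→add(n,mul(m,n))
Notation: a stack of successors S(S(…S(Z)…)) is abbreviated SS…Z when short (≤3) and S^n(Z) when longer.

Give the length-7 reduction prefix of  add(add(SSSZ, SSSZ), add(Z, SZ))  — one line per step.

  start: add(add(SSSZ, SSSZ), add(Z, SZ))
  step 1: add(S(add(SSZ, SSSZ)), add(Z, SZ))
  step 2: S(add(add(SSZ, SSSZ), add(Z, SZ)))
  step 3: S(add(S(add(SZ, SSSZ)), add(Z, SZ)))
  step 4: S(S(add(add(SZ, SSSZ), add(Z, SZ))))
  step 5: S(S(add(S(add(Z, SSSZ)), add(Z, SZ))))
  step 6: S(S(S(add(add(Z, SSSZ), add(Z, SZ)))))
  step 7: S(S(S(add(SSSZ, add(Z, SZ)))))

Answer: after 7 steps: S(S(S(add(SSSZ, add(Z, SZ)))))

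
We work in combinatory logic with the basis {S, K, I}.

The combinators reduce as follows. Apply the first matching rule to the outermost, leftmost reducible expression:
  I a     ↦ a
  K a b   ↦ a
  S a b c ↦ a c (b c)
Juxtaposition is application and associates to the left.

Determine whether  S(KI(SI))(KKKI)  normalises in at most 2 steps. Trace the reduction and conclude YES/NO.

Answer: YES — reaches normal form SI(KI) in 2 ≤ 2 steps

Derivation:
  start: S(KI(SI))(KKKI)
  →1  SI(KKKI)
  →2  SI(KI)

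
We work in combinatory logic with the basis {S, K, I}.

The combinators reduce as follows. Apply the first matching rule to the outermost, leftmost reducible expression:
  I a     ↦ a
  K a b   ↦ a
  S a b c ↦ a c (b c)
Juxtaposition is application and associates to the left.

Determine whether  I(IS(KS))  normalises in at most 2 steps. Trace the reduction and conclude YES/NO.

Answer: YES — reaches normal form S(KS) in 2 ≤ 2 steps

Working:
  start: I(IS(KS))
  [1] IS(KS)
  [2] S(KS)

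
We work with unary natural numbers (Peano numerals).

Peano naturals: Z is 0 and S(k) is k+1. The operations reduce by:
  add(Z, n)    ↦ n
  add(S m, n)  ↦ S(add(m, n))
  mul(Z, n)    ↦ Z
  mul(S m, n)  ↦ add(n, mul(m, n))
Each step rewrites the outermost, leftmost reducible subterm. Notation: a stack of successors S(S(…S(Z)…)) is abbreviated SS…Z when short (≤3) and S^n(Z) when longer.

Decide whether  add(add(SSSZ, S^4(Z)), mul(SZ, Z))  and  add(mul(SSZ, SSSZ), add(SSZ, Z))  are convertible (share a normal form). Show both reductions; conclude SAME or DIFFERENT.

Term A:
  start: add(add(SSSZ, S^4(Z)), mul(SZ, Z))
  step 1: add(S(add(SSZ, S^4(Z))), mul(SZ, Z))
  step 2: S(add(add(SSZ, S^4(Z)), mul(SZ, Z)))
  step 3: S(add(S(add(SZ, S^4(Z))), mul(SZ, Z)))
  step 4: S(S(add(add(SZ, S^4(Z)), mul(SZ, Z))))
  step 5: S(S(add(S(add(Z, S^4(Z))), mul(SZ, Z))))
  step 6: S(S(S(add(add(Z, S^4(Z)), mul(SZ, Z)))))
  step 7: S(S(S(add(S^4(Z), mul(SZ, Z)))))
  step 8: S(S(S(S(add(SSSZ, mul(SZ, Z))))))
  step 9: S(S(S(S(S(add(SSZ, mul(SZ, Z)))))))
  step 10: S(S(S(S(S(S(add(SZ, mul(SZ, Z))))))))
  step 11: S(S(S(S(S(S(S(add(Z, mul(SZ, Z)))))))))
  step 12: S(S(S(S(S(S(S(mul(SZ, Z))))))))
  step 13: S(S(S(S(S(S(S(add(Z, mul(Z, Z)))))))))
  step 14: S(S(S(S(S(S(S(mul(Z, Z))))))))
  step 15: S^7(Z)

Term B:
  start: add(mul(SSZ, SSSZ), add(SSZ, Z))
  step 1: add(add(SSSZ, mul(SZ, SSSZ)), add(SSZ, Z))
  step 2: add(S(add(SSZ, mul(SZ, SSSZ))), add(SSZ, Z))
  step 3: S(add(add(SSZ, mul(SZ, SSSZ)), add(SSZ, Z)))
  step 4: S(add(S(add(SZ, mul(SZ, SSSZ))), add(SSZ, Z)))
  step 5: S(S(add(add(SZ, mul(SZ, SSSZ)), add(SSZ, Z))))
  step 6: S(S(add(S(add(Z, mul(SZ, SSSZ))), add(SSZ, Z))))
  step 7: S(S(S(add(add(Z, mul(SZ, SSSZ)), add(SSZ, Z)))))
  step 8: S(S(S(add(mul(SZ, SSSZ), add(SSZ, Z)))))
  step 9: S(S(S(add(add(SSSZ, mul(Z, SSSZ)), add(SSZ, Z)))))
  step 10: S(S(S(add(S(add(SSZ, mul(Z, SSSZ))), add(SSZ, Z)))))
  step 11: S(S(S(S(add(add(SSZ, mul(Z, SSSZ)), add(SSZ, Z))))))
  step 12: S(S(S(S(add(S(add(SZ, mul(Z, SSSZ))), add(SSZ, Z))))))
  step 13: S(S(S(S(S(add(add(SZ, mul(Z, SSSZ)), add(SSZ, Z)))))))
  step 14: S(S(S(S(S(add(S(add(Z, mul(Z, SSSZ))), add(SSZ, Z)))))))
  step 15: S(S(S(S(S(S(add(add(Z, mul(Z, SSSZ)), add(SSZ, Z))))))))
  step 16: S(S(S(S(S(S(add(mul(Z, SSSZ), add(SSZ, Z))))))))
  step 17: S(S(S(S(S(S(add(Z, add(SSZ, Z))))))))
  step 18: S(S(S(S(S(S(add(SSZ, Z)))))))
  step 19: S(S(S(S(S(S(S(add(SZ, Z))))))))
  step 20: S(S(S(S(S(S(S(S(add(Z, Z)))))))))
  step 21: S^8(Z)

Answer: DIFFERENT — A ⇓ S^7(Z), B ⇓ S^8(Z)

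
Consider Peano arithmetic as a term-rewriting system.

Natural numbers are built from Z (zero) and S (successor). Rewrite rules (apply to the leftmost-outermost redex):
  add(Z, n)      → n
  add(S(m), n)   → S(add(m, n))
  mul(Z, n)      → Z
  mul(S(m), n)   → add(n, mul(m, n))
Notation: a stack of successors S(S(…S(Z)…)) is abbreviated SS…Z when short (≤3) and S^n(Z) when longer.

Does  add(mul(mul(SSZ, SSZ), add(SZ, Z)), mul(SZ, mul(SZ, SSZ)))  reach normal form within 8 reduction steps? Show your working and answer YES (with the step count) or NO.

Answer: NO — after 8 steps the term is S(add(mul(add(SZ, mul(SZ, SSZ)), add(SZ, Z)), mul(SZ, mul(SZ, SSZ)))), not yet normal

Working:
  start: add(mul(mul(SSZ, SSZ), add(SZ, Z)), mul(SZ, mul(SZ, SSZ)))
  step 1: add(mul(add(SSZ, mul(SZ, SSZ)), add(SZ, Z)), mul(SZ, mul(SZ, SSZ)))
  step 2: add(mul(S(add(SZ, mul(SZ, SSZ))), add(SZ, Z)), mul(SZ, mul(SZ, SSZ)))
  step 3: add(add(add(SZ, Z), mul(add(SZ, mul(SZ, SSZ)), add(SZ, Z))), mul(SZ, mul(SZ, SSZ)))
  step 4: add(add(S(add(Z, Z)), mul(add(SZ, mul(SZ, SSZ)), add(SZ, Z))), mul(SZ, mul(SZ, SSZ)))
  step 5: add(S(add(add(Z, Z), mul(add(SZ, mul(SZ, SSZ)), add(SZ, Z)))), mul(SZ, mul(SZ, SSZ)))
  step 6: S(add(add(add(Z, Z), mul(add(SZ, mul(SZ, SSZ)), add(SZ, Z))), mul(SZ, mul(SZ, SSZ))))
  step 7: S(add(add(Z, mul(add(SZ, mul(SZ, SSZ)), add(SZ, Z))), mul(SZ, mul(SZ, SSZ))))
  step 8: S(add(mul(add(SZ, mul(SZ, SSZ)), add(SZ, Z)), mul(SZ, mul(SZ, SSZ))))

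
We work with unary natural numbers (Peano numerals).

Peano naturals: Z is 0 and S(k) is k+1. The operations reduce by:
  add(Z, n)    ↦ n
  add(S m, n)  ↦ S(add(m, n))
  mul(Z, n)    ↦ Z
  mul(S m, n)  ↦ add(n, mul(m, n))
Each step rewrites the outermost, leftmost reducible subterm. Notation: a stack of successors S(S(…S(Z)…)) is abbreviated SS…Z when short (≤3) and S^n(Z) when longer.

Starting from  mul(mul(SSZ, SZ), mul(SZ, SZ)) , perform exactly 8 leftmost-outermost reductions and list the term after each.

Answer: after 8 steps: S(add(Z, mul(add(Z, mul(SZ, SZ)), mul(SZ, SZ))))

Working:
  start: mul(mul(SSZ, SZ), mul(SZ, SZ))
  [1] mul(add(SZ, mul(SZ, SZ)), mul(SZ, SZ))
  [2] mul(S(add(Z, mul(SZ, SZ))), mul(SZ, SZ))
  [3] add(mul(SZ, SZ), mul(add(Z, mul(SZ, SZ)), mul(SZ, SZ)))
  [4] add(add(SZ, mul(Z, SZ)), mul(add(Z, mul(SZ, SZ)), mul(SZ, SZ)))
  [5] add(S(add(Z, mul(Z, SZ))), mul(add(Z, mul(SZ, SZ)), mul(SZ, SZ)))
  [6] S(add(add(Z, mul(Z, SZ)), mul(add(Z, mul(SZ, SZ)), mul(SZ, SZ))))
  [7] S(add(mul(Z, SZ), mul(add(Z, mul(SZ, SZ)), mul(SZ, SZ))))
  [8] S(add(Z, mul(add(Z, mul(SZ, SZ)), mul(SZ, SZ))))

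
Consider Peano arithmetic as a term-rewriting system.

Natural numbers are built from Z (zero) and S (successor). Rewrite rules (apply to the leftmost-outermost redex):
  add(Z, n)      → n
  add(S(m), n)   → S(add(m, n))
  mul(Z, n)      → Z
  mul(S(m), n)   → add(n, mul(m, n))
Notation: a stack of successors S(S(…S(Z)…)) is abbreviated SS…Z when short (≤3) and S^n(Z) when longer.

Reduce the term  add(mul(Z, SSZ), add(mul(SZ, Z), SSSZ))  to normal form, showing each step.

Answer: normal form = SSSZ  (in 6 steps)

Working:
  start: add(mul(Z, SSZ), add(mul(SZ, Z), SSSZ))
  →1  add(Z, add(mul(SZ, Z), SSSZ))
  →2  add(mul(SZ, Z), SSSZ)
  →3  add(add(Z, mul(Z, Z)), SSSZ)
  →4  add(mul(Z, Z), SSSZ)
  →5  add(Z, SSSZ)
  →6  SSSZ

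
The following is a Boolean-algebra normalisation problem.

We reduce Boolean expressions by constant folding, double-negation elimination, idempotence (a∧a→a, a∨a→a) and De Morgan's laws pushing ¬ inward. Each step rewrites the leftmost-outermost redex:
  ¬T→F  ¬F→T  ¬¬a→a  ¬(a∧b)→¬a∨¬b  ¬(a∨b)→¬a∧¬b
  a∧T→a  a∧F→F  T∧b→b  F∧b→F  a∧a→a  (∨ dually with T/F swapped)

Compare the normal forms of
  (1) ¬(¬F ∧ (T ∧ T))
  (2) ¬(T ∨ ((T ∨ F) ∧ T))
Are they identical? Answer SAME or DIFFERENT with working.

Answer: SAME — A ⇓ F, B ⇓ F

Working:
Term A:
  start: ¬(¬F ∧ (T ∧ T))
  step 1: ¬¬F ∨ ¬(T ∧ T)
  step 2: F ∨ ¬(T ∧ T)
  step 3: ¬(T ∧ T)
  step 4: ¬T ∨ ¬T
  step 5: ¬T
  step 6: F

Term B:
  start: ¬(T ∨ ((T ∨ F) ∧ T))
  step 1: ¬T ∧ ¬((T ∨ F) ∧ T)
  step 2: F ∧ ¬((T ∨ F) ∧ T)
  step 3: F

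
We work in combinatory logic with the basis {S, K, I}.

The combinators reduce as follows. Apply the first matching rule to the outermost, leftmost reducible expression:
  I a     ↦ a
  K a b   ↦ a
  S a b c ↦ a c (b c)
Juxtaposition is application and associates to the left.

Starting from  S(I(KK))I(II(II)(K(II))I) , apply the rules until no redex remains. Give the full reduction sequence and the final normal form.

Answer: normal form = KI  (in 10 steps)

Derivation:
  start: S(I(KK))I(II(II)(K(II))I)
  step 1: I(KK)(II(II)(K(II))I)(I(II(II)(K(II))I))
  step 2: KK(II(II)(K(II))I)(I(II(II)(K(II))I))
  step 3: K(I(II(II)(K(II))I))
  step 4: K(II(II)(K(II))I)
  step 5: K(I(II)(K(II))I)
  step 6: K(II(K(II))I)
  step 7: K(I(K(II))I)
  step 8: K(K(II)I)
  step 9: K(II)
  step 10: KI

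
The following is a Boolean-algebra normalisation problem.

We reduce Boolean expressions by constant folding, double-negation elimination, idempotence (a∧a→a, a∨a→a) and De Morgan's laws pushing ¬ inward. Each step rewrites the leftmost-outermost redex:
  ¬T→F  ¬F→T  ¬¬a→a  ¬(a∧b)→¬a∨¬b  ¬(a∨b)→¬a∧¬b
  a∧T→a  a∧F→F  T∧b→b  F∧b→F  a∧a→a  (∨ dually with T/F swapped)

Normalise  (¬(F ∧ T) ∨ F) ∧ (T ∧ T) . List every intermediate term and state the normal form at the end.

  start: (¬(F ∧ T) ∨ F) ∧ (T ∧ T)
  [1] ¬(F ∧ T) ∧ (T ∧ T)
  [2] (¬F ∨ ¬T) ∧ (T ∧ T)
  [3] (T ∨ ¬T) ∧ (T ∧ T)
  [4] T ∧ (T ∧ T)
  [5] T ∧ T
  [6] T

Answer: normal form = T  (in 6 steps)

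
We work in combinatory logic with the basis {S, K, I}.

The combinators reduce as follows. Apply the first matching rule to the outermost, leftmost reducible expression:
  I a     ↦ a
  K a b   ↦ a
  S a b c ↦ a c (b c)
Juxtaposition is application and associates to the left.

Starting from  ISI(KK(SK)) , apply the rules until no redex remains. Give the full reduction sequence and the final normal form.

  start: ISI(KK(SK))
  [1] SI(KK(SK))
  [2] SIK

Answer: normal form = SIK  (in 2 steps)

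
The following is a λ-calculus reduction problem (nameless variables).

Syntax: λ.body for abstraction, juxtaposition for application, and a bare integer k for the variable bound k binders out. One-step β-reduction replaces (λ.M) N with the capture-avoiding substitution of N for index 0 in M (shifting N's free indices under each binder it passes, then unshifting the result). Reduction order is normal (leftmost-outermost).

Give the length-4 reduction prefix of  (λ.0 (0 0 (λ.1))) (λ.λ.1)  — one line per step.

Answer: after 4 steps: λ.λ.λ.1

Working:
  start: (λ.0 (0 0 (λ.1))) (λ.λ.1)
  [1] (λ.λ.1) ((λ.λ.1) (λ.λ.1) (λ.λ.λ.1))
  [2] λ.(λ.λ.1) (λ.λ.1) (λ.λ.λ.1)
  [3] λ.(λ.λ.λ.1) (λ.λ.λ.1)
  [4] λ.λ.λ.1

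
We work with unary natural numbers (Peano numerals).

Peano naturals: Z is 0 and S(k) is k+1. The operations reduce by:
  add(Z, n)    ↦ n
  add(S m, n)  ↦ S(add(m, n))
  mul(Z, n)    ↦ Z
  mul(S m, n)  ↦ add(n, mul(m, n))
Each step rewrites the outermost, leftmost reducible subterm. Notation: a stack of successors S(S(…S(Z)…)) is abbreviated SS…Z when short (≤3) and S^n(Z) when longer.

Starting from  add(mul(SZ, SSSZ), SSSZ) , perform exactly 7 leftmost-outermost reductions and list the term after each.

Answer: after 7 steps: S(S(S(add(add(Z, mul(Z, SSSZ)), SSSZ))))

Working:
  start: add(mul(SZ, SSSZ), SSSZ)
  step 1: add(add(SSSZ, mul(Z, SSSZ)), SSSZ)
  step 2: add(S(add(SSZ, mul(Z, SSSZ))), SSSZ)
  step 3: S(add(add(SSZ, mul(Z, SSSZ)), SSSZ))
  step 4: S(add(S(add(SZ, mul(Z, SSSZ))), SSSZ))
  step 5: S(S(add(add(SZ, mul(Z, SSSZ)), SSSZ)))
  step 6: S(S(add(S(add(Z, mul(Z, SSSZ))), SSSZ)))
  step 7: S(S(S(add(add(Z, mul(Z, SSSZ)), SSSZ))))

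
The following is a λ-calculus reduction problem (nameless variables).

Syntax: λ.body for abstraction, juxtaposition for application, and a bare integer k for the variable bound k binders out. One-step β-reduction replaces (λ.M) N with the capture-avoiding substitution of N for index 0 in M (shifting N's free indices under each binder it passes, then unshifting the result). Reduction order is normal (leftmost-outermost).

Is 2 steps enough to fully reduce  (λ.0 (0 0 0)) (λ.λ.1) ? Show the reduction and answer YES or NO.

  start: (λ.0 (0 0 0)) (λ.λ.1)
  [1] (λ.λ.1) ((λ.λ.1) (λ.λ.1) (λ.λ.1))
  [2] λ.(λ.λ.1) (λ.λ.1) (λ.λ.1)

Answer: NO — after 2 steps the term is λ.(λ.λ.1) (λ.λ.1) (λ.λ.1), not yet normal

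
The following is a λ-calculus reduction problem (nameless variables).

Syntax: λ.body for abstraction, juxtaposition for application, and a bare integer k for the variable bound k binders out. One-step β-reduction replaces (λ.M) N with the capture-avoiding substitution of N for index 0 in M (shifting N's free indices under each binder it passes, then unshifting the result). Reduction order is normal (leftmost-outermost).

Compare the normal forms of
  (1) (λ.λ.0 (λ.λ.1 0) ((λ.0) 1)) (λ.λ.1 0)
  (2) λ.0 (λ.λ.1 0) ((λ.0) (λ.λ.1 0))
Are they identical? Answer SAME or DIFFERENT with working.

Answer: SAME — A ⇓ λ.0 (λ.λ.1 0) (λ.λ.1 0), B ⇓ λ.0 (λ.λ.1 0) (λ.λ.1 0)

Working:
Term A:
  start: (λ.λ.0 (λ.λ.1 0) ((λ.0) 1)) (λ.λ.1 0)
  →1  λ.0 (λ.λ.1 0) ((λ.0) (λ.λ.1 0))
  →2  λ.0 (λ.λ.1 0) (λ.λ.1 0)

Term B:
  start: λ.0 (λ.λ.1 0) ((λ.0) (λ.λ.1 0))
  →1  λ.0 (λ.λ.1 0) (λ.λ.1 0)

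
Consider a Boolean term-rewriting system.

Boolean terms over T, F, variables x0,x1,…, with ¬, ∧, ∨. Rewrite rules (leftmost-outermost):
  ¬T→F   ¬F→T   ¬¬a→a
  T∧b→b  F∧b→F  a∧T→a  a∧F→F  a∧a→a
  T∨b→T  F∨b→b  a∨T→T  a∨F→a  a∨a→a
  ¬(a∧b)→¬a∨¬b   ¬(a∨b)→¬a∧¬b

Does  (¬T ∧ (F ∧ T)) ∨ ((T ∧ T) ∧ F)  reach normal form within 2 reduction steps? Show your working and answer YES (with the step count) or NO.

  start: (¬T ∧ (F ∧ T)) ∨ ((T ∧ T) ∧ F)
  →1  (F ∧ (F ∧ T)) ∨ ((T ∧ T) ∧ F)
  →2  F ∨ ((T ∧ T) ∧ F)

Answer: NO — after 2 steps the term is F ∨ ((T ∧ T) ∧ F), not yet normal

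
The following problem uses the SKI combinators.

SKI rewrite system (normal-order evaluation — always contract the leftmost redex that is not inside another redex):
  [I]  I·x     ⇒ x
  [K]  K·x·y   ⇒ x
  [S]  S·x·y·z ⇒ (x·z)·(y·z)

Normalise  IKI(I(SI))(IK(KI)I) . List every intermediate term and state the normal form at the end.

  start: IKI(I(SI))(IK(KI)I)
  [1] KI(I(SI))(IK(KI)I)
  [2] I(IK(KI)I)
  [3] IK(KI)I
  [4] K(KI)I
  [5] KI

Answer: normal form = KI  (in 5 steps)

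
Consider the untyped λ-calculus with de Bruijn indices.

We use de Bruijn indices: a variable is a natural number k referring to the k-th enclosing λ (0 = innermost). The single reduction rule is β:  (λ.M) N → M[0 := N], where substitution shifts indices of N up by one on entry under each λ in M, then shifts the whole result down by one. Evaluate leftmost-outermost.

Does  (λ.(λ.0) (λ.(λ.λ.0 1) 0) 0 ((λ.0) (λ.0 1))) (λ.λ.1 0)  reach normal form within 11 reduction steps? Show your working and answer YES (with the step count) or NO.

Answer: YES — reaches normal form λ.λ.1 0 in 9 ≤ 11 steps

Reduction:
  start: (λ.(λ.0) (λ.(λ.λ.0 1) 0) 0 ((λ.0) (λ.0 1))) (λ.λ.1 0)
  step 1: (λ.0) (λ.(λ.λ.0 1) 0) (λ.λ.1 0) ((λ.0) (λ.0 (λ.λ.1 0)))
  step 2: (λ.(λ.λ.0 1) 0) (λ.λ.1 0) ((λ.0) (λ.0 (λ.λ.1 0)))
  step 3: (λ.λ.0 1) (λ.λ.1 0) ((λ.0) (λ.0 (λ.λ.1 0)))
  step 4: (λ.0 (λ.λ.1 0)) ((λ.0) (λ.0 (λ.λ.1 0)))
  step 5: (λ.0) (λ.0 (λ.λ.1 0)) (λ.λ.1 0)
  step 6: (λ.0 (λ.λ.1 0)) (λ.λ.1 0)
  step 7: (λ.λ.1 0) (λ.λ.1 0)
  step 8: λ.(λ.λ.1 0) 0
  step 9: λ.λ.1 0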